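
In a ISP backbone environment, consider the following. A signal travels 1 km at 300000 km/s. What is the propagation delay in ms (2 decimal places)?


Given: distance = 1 km, speed = 300000 km/s
Delay = distance / speed = 1 / 300000 seconds
Delay in ms = 1 * 1000 / 300000
Delay = 0.0033 ms
Rounded to 2 dp = 0.00 ms

0.00


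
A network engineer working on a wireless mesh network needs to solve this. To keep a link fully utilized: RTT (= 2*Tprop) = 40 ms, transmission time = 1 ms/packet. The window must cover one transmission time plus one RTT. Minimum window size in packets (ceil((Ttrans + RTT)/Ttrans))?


Given: Ttrans = 1 ms, RTT = 40 ms (= 2 * Tprop, Tprop = 20 ms)
Time until first ACK returns = Ttrans + RTT = 1 + 40 = 41 ms
Need W * Ttrans >= Ttrans + RTT  ->  W >= (Ttrans + RTT) / Ttrans
(Ttrans + RTT) / Ttrans = 41 / 1 = 41
W_min = ceil(41) = 41

41


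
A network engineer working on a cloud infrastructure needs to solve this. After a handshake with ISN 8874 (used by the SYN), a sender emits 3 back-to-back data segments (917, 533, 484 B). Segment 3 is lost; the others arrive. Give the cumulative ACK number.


SYN uses sequence number 8874; first data byte = ISN + 1 = 8875.
Segment 1: SEQ = 8875, len = 917 B, covers [8875, 9791]
Segment 2: SEQ = 9792, len = 533 B, covers [9792, 10324]
Segment 3: SEQ = 10325, len = 484 B, covers [10325, 10808] [LOST]
In-order data received: bytes [8875, 10324] (segments 1..2).
Segment 3 missing -> gap begins at byte 10325.
Cumulative ACK = next expected in-order byte = 8875 + 917 + 533 = 10325

10325


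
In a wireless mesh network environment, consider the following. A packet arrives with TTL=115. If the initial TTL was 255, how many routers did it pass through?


Given: initial TTL = 255, received TTL = 115
Hops = initial TTL - received TTL
Hops = 255 - 115 = 140

140


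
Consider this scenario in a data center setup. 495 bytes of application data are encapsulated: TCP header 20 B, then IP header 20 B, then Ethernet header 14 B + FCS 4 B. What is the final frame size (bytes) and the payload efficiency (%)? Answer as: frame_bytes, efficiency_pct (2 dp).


TCP segment = 495 + 20 = 515 B
IP packet = 515 + 20 = 535 B
Ethernet frame = 535 + 14 + 4 = 553 B
Efficiency = app / frame = 495 / 553 = 0.895118 = 89.5118% -> 89.51% (2 dp)

553, 89.51


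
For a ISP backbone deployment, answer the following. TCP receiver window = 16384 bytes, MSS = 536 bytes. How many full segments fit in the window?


Given: RWND = 16384 bytes, MSS = 536 bytes
Full segments = floor(RWND / MSS)
Full segments = floor(16384 / 536)
Full segments = floor(30.5672) = 30

30


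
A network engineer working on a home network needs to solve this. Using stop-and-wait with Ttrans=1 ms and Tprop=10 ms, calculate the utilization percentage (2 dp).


Given: Ttrans = 1 ms, Tprop = 10 ms
RTT = 2 * Tprop = 2 * 10 = 20 ms
U = Ttrans / (Ttrans + RTT)
U = 1 / (1 + 20)
U = 1 / 21 = 0.047619
U% = 4.76%

4.76


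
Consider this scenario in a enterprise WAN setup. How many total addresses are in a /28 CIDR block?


Given: CIDR prefix /28
Host bits = 32 - 28 = 4
Total addresses = 2^4 = 16

16


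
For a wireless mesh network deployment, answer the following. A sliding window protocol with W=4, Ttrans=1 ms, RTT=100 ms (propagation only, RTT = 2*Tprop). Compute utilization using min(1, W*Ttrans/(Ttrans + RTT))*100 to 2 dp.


Given: W = 4, Ttrans = 1 ms, RTT = 100 ms (= 2 * Tprop, Tprop = 50 ms)
Cycle time = Ttrans + RTT = 1 + 100 = 101 ms (first packet sent until its ACK returns)
W * Ttrans = 4 * 1 = 4 ms of sending per cycle
W * Ttrans / (Ttrans + RTT) = 4 / 101 = 0.039604
U = min(1, 0.039604) = 0.039604
U% = 3.96%

3.96


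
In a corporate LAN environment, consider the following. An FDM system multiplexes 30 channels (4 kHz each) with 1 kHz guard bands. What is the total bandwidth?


Given: 30 channels, 4 kHz each, guard = 1 kHz
Channel bandwidth = 30 * 4 = 120 kHz
Guard bands = 29 gaps * 1 kHz = 29 kHz
Total = 120 + 29 = 149 kHz

149


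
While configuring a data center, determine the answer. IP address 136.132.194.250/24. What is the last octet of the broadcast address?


Given: IP = 136.132.194.250, prefix = /24
Host bits = 32 - 24 = 8
Network last octet = 250 AND mask = 0
Host part size = 2^8 - 1 = 255
Broadcast last octet = 0 OR 255 = 255

255


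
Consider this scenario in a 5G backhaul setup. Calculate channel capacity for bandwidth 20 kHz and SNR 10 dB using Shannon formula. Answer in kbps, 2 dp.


Given: B = 20 kHz, SNR = 10 dB
SNR linear = 10^(10/10) = 10
1 + SNR = 11
log2(11) = 3.4594316186
C = 20 * 1000 * 3.4594316186 = 69188.6324 bps
C = 69.188632 kbps -> 69.19 kbps (2 dp)

69.19


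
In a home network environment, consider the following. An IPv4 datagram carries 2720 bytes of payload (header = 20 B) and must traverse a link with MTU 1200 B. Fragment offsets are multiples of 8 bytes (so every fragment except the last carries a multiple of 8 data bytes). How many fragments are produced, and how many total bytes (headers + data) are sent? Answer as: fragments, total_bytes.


Max data per non-final fragment = floor((MTU - header)/8)*8 = floor((1200 - 20)/8)*8 = floor(1180/8)*8 = 1176 B
Final fragment needs no 8-byte alignment: it can carry up to MTU - header = 1180 B
Non-final fragments needed = ceil((payload - 1180) / 1176) = ceil(1540/1176) = ceil(1.3095) = 2
Number of fragments = 2 + 1 = 3
Fragment sizes (data): 2 * 1176 B + 368 B (last, 368 <= 1180 OK)
Total bytes sent = payload + n_frags * header = 2720 + 3*20 = 2720 + 60 = 2780 B

3, 2780


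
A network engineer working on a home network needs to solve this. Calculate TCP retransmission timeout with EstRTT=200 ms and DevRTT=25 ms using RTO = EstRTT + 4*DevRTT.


Given: EstRTT = 200 ms, DevRTT = 25 ms
Timeout = EstRTT + 4 * DevRTT
4 * DevRTT = 4 * 25 = 100
Timeout = 200 + 100 = 300 ms

300


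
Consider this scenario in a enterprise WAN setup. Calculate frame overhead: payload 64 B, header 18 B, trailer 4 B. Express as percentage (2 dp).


Given: payload = 64 B, header = 18 B, trailer = 4 B
Overhead bytes = header + trailer = 18 + 4 = 22
Total frame = payload + overhead = 64 + 22 = 86
Overhead % = 22 / 86 * 100 = 25.5814% -> 25.58% (2 dp)

25.58


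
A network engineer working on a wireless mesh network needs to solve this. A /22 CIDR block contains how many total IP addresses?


Given: CIDR prefix /22
Host bits = 32 - 22 = 10
Total addresses = 2^10 = 1024

1024


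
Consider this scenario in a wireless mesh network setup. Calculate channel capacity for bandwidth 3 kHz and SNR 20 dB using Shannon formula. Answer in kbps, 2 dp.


Given: B = 3 kHz, SNR = 20 dB
SNR linear = 10^(20/10) = 100
1 + SNR = 101
log2(101) = 6.6582114828
C = 3 * 1000 * 6.6582114828 = 19974.6344 bps
C = 19.974634 kbps -> 19.97 kbps (2 dp)

19.97


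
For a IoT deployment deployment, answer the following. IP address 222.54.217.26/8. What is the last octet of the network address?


Given: IP = 222.54.217.26, prefix = /8
Subnet mask = 255.0.0.0
Last octet of IP: 26
Last octet of mask: 0
Network last octet = 26 AND 0 = 0

0


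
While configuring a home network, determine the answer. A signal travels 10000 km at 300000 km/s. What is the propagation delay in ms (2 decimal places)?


Given: distance = 10000 km, speed = 300000 km/s
Delay = distance / speed = 10000 / 300000 seconds
Delay in ms = 10000 * 1000 / 300000
Delay = 33.3333 ms
Rounded to 2 dp = 33.33 ms

33.33


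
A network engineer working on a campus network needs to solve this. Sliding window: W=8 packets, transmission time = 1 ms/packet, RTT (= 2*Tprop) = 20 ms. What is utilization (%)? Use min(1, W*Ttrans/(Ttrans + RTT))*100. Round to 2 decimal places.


Given: W = 8, Ttrans = 1 ms, RTT = 20 ms (= 2 * Tprop, Tprop = 10 ms)
Cycle time = Ttrans + RTT = 1 + 20 = 21 ms (first packet sent until its ACK returns)
W * Ttrans = 8 * 1 = 8 ms of sending per cycle
W * Ttrans / (Ttrans + RTT) = 8 / 21 = 0.380952
U = min(1, 0.380952) = 0.380952
U% = 38.10%

38.10


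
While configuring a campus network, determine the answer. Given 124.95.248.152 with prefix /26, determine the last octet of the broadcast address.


Given: IP = 124.95.248.152, prefix = /26
Host bits = 32 - 26 = 6
Network last octet = 152 AND mask = 128
Host part size = 2^6 - 1 = 63
Broadcast last octet = 128 OR 63 = 191

191


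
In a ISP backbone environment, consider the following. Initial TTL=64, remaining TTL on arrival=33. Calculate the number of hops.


Given: initial TTL = 64, received TTL = 33
Hops = initial TTL - received TTL
Hops = 64 - 33 = 31

31


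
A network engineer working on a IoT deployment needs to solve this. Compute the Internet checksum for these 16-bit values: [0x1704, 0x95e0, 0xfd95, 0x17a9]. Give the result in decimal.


Given words: [0x1704, 0x95e0, 0xfd95, 0x17a9]
Step 1: Sum all words
Raw sum = 5892 + 38368 + 64917 + 6057 = 115234
Step 2: Fold carry: (49698 + 1) = 49699
One's complement = ~49699 & 0xFFFF = 15836

15836


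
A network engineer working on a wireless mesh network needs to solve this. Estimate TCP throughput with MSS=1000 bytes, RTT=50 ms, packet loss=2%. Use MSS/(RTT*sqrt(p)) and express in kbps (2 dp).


Given: MSS = 1000 bytes, RTT = 50 ms, loss = 2%
RTT in seconds = 50 / 1000 = 0.05
Loss rate = 2% = 0.02
sqrt(loss) = sqrt(0.02) = 0.141421356237
Throughput (bytes/s) = 1000 / (0.05 * 0.141421356237) = 141421.3562
Throughput (kbps) = 141421.3562 * 8 / 1000 = 1131.370850 -> 1131.37 kbps (2 dp)

1131.37


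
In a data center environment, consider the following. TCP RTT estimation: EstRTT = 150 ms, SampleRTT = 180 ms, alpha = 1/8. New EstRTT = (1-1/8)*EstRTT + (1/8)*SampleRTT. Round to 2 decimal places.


Given: EstRTT = 150 ms, SampleRTT = 180 ms, alpha = 1/8
New EstRTT = (1 - alpha) * EstRTT + alpha * SampleRTT
(7/8) * 150 = 131.25
(1/8) * 180 = 22.5
New EstRTT = 131.25 + 22.5 = 153.75 ms -> 153.75 ms (2 dp)

153.75


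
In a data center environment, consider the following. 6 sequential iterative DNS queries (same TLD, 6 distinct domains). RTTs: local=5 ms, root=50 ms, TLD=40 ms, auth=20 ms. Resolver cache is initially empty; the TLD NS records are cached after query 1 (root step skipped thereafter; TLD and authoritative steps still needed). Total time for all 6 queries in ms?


Lookup 1 (cold cache): local + root + TLD + auth = 5 + 50 + 40 + 20 = 115 ms
Lookups 2..6 (TLD NS cached -> skip root; new domain -> still ask TLD and auth): local + TLD + auth = 5 + 40 + 20 = 65 ms each
Remaining 5 lookups: 5 * 65 = 325 ms
Total = 115 + 325 = 440 ms

440


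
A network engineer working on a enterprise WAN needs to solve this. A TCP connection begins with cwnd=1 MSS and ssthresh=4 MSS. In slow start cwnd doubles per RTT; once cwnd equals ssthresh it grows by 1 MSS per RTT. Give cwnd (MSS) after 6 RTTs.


RTT 0: cwnd = 1 MSS (initial)
RTT 1: cwnd = 2 MSS (slow start, doubled)
RTT 2: cwnd = 4 MSS (slow start, doubled)
RTT 3: cwnd = 5 MSS (congestion avoidance, +1)
RTT 4: cwnd = 6 MSS (congestion avoidance, +1)
RTT 5: cwnd = 7 MSS (congestion avoidance, +1)
RTT 6: cwnd = 8 MSS (congestion avoidance, +1)

8


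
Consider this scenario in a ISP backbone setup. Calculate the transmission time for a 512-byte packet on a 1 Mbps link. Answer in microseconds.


Given: packet = 512 bytes, bandwidth = 1 Mbps
Packet in bits = 512 * 8 = 4096 bits
Bandwidth = 1 * 10^6 = 1000000 bps
Time = 4096 / 1000000 seconds
Time in us = 4096 * 10^6 / 1000000 = 4096

4096


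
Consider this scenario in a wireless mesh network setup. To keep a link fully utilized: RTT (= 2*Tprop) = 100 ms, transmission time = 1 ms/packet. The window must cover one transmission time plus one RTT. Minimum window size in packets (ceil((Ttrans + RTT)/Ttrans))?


Given: Ttrans = 1 ms, RTT = 100 ms (= 2 * Tprop, Tprop = 50 ms)
Time until first ACK returns = Ttrans + RTT = 1 + 100 = 101 ms
Need W * Ttrans >= Ttrans + RTT  ->  W >= (Ttrans + RTT) / Ttrans
(Ttrans + RTT) / Ttrans = 101 / 1 = 101
W_min = ceil(101) = 101

101


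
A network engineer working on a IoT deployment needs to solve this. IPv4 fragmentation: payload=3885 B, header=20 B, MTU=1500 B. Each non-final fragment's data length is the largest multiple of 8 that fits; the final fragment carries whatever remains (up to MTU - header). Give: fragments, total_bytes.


Max data per non-final fragment = floor((MTU - header)/8)*8 = floor((1500 - 20)/8)*8 = floor(1480/8)*8 = 1480 B
Final fragment needs no 8-byte alignment: it can carry up to MTU - header = 1480 B
Non-final fragments needed = ceil((payload - 1480) / 1480) = ceil(2405/1480) = ceil(1.6250) = 2
Number of fragments = 2 + 1 = 3
Fragment sizes (data): 2 * 1480 B + 925 B (last, 925 <= 1480 OK)
Total bytes sent = payload + n_frags * header = 3885 + 3*20 = 3885 + 60 = 3945 B

3, 3945


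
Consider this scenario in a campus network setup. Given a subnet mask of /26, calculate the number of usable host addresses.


Given: subnet mask /26
Host bits = 32 - 26 = 6
Total addresses = 2^6 = 64
Usable hosts = 64 - 2 (network + broadcast) = 62

62


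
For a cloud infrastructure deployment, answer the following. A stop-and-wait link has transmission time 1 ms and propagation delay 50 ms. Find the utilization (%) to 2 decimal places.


Given: Ttrans = 1 ms, Tprop = 50 ms
RTT = 2 * Tprop = 2 * 50 = 100 ms
U = Ttrans / (Ttrans + RTT)
U = 1 / (1 + 100)
U = 1 / 101 = 0.009901
U% = 0.99%

0.99


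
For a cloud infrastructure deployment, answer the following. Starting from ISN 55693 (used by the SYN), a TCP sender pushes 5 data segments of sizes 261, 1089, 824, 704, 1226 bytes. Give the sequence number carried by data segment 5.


The SYN occupies sequence number ISN = 55693, so the first data byte is ISN + 1 = 55694.
SEQ of data segment i = (ISN + 1) + sum of payload sizes of segments 1..i-1.
Segment 1: SEQ = 55694, payload = 261 bytes
Segment 2: SEQ = 55955, payload = 1089 bytes
Segment 3: SEQ = 57044, payload = 824 bytes
Segment 4: SEQ = 57868, payload = 704 bytes
Segment 5: SEQ = 58572, payload = 1226 bytes
SEQ of segment 5 = 55694 + 261 + 1089 + 824 + 704 = 58572

58572


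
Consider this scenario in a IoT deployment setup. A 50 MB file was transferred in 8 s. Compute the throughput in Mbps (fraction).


Given: file = 50 MB, time = 8 s
File in Mb = 50 * 8 = 400 Mb
Throughput = 400 / 8 Mbps
Throughput = 50 Mbps

50


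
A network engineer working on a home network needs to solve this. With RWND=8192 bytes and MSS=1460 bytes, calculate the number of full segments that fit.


Given: RWND = 8192 bytes, MSS = 1460 bytes
Full segments = floor(RWND / MSS)
Full segments = floor(8192 / 1460)
Full segments = floor(5.611) = 5

5


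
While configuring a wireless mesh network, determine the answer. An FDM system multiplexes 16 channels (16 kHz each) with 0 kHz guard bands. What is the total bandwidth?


Given: 16 channels, 16 kHz each, guard = 0 kHz
Channel bandwidth = 16 * 16 = 256 kHz
Guard bands = 15 gaps * 0 kHz = 0 kHz
Total = 256 + 0 = 256 kHz

256


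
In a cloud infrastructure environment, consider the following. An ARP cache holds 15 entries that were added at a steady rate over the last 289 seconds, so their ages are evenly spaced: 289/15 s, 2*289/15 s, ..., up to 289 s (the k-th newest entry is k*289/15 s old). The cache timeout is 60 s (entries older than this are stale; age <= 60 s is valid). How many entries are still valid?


Ages are k * 289/15 s for k = 1..15 (spacing = 19.2667 s).
Entry k is valid iff k * 289/15 <= 60 iff k <= 15 * 60 / 289 = 3.1142
n_valid = floor(3.1142) = 3
(n_stale = 15 - 3 = 12)

3


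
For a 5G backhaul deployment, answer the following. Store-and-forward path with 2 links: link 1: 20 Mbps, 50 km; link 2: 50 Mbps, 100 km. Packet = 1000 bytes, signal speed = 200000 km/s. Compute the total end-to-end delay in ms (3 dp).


Packet = 1000 bytes = 8000 bits. Store-and-forward: sum (t_trans + t_prop) per link.
Link 1: t_trans = 8000/(20*10^6) s = 0.4000 ms; t_prop = 50/200000 s = 0.2500 ms; subtotal = 0.6500 ms
Link 2: t_trans = 8000/(50*10^6) s = 0.1600 ms; t_prop = 100/200000 s = 0.5000 ms; subtotal = 0.6600 ms
End-to-end = 0.6500 + 0.6600 = 1.3100 ms -> 1.310 ms (3 dp)

1.310


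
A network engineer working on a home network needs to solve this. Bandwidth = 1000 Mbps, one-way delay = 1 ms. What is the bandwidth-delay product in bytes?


Given: bandwidth = 1000 Mbps, delay = 1 ms
BDP in bits = 1000 * 10^6 * 1 / 1000
BDP in bits = 1000000
BDP in bytes = 1000000 / 8 = 125000

125000


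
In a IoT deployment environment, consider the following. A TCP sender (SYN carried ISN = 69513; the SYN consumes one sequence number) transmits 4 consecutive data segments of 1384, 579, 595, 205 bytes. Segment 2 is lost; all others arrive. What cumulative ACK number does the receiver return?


SYN uses sequence number 69513; first data byte = ISN + 1 = 69514.
Segment 1: SEQ = 69514, len = 1384 B, covers [69514, 70897]
Segment 2: SEQ = 70898, len = 579 B, covers [70898, 71476] [LOST]
Segment 3: SEQ = 71477, len = 595 B, covers [71477, 72071]
Segment 4: SEQ = 72072, len = 205 B, covers [72072, 72276]
In-order data received: bytes [69514, 70897] (segments 1..1).
Segment 2 missing -> gap begins at byte 70898; later segments buffered out of order.
Cumulative ACK = next expected in-order byte = 69514 + 1384 = 70898

70898


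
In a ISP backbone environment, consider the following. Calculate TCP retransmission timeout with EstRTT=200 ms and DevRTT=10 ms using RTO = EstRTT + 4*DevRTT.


Given: EstRTT = 200 ms, DevRTT = 10 ms
Timeout = EstRTT + 4 * DevRTT
4 * DevRTT = 4 * 10 = 40
Timeout = 200 + 40 = 240 ms

240


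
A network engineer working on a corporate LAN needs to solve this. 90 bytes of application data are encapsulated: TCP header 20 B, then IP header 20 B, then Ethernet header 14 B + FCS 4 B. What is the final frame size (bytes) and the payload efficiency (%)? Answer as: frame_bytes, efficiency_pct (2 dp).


TCP segment = 90 + 20 = 110 B
IP packet = 110 + 20 = 130 B
Ethernet frame = 130 + 14 + 4 = 148 B
Efficiency = app / frame = 90 / 148 = 0.608108 = 60.8108% -> 60.81% (2 dp)

148, 60.81


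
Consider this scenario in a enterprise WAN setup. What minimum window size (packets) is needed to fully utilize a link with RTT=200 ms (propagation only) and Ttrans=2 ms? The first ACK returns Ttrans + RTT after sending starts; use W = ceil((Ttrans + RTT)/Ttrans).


Given: Ttrans = 2 ms, RTT = 200 ms (= 2 * Tprop, Tprop = 100 ms)
Time until first ACK returns = Ttrans + RTT = 2 + 200 = 202 ms
Need W * Ttrans >= Ttrans + RTT  ->  W >= (Ttrans + RTT) / Ttrans
(Ttrans + RTT) / Ttrans = 202 / 2 = 101
W_min = ceil(101) = 101

101


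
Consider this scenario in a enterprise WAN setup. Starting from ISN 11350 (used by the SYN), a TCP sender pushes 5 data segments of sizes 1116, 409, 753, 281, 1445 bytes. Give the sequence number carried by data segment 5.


The SYN occupies sequence number ISN = 11350, so the first data byte is ISN + 1 = 11351.
SEQ of data segment i = (ISN + 1) + sum of payload sizes of segments 1..i-1.
Segment 1: SEQ = 11351, payload = 1116 bytes
Segment 2: SEQ = 12467, payload = 409 bytes
Segment 3: SEQ = 12876, payload = 753 bytes
Segment 4: SEQ = 13629, payload = 281 bytes
Segment 5: SEQ = 13910, payload = 1445 bytes
SEQ of segment 5 = 11351 + 1116 + 409 + 753 + 281 = 13910

13910


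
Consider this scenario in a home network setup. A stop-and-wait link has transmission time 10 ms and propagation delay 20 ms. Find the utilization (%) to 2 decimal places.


Given: Ttrans = 10 ms, Tprop = 20 ms
RTT = 2 * Tprop = 2 * 20 = 40 ms
U = Ttrans / (Ttrans + RTT)
U = 10 / (10 + 40)
U = 10 / 50 = 0.2
U% = 20.00%

20.00


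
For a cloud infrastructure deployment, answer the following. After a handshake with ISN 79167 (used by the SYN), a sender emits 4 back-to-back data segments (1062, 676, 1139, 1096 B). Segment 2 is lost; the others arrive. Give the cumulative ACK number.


SYN uses sequence number 79167; first data byte = ISN + 1 = 79168.
Segment 1: SEQ = 79168, len = 1062 B, covers [79168, 80229]
Segment 2: SEQ = 80230, len = 676 B, covers [80230, 80905] [LOST]
Segment 3: SEQ = 80906, len = 1139 B, covers [80906, 82044]
Segment 4: SEQ = 82045, len = 1096 B, covers [82045, 83140]
In-order data received: bytes [79168, 80229] (segments 1..1).
Segment 2 missing -> gap begins at byte 80230; later segments buffered out of order.
Cumulative ACK = next expected in-order byte = 79168 + 1062 = 80230

80230


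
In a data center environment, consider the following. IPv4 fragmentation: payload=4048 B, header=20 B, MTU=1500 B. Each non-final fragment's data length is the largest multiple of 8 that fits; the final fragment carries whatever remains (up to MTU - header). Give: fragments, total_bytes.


Max data per non-final fragment = floor((MTU - header)/8)*8 = floor((1500 - 20)/8)*8 = floor(1480/8)*8 = 1480 B
Final fragment needs no 8-byte alignment: it can carry up to MTU - header = 1480 B
Non-final fragments needed = ceil((payload - 1480) / 1480) = ceil(2568/1480) = ceil(1.7351) = 2
Number of fragments = 2 + 1 = 3
Fragment sizes (data): 2 * 1480 B + 1088 B (last, 1088 <= 1480 OK)
Total bytes sent = payload + n_frags * header = 4048 + 3*20 = 4048 + 60 = 4108 B

3, 4108


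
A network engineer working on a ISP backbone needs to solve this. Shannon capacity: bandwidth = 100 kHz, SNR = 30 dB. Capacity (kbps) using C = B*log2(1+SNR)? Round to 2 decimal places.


Given: B = 100 kHz, SNR = 30 dB
SNR linear = 10^(30/10) = 1000
1 + SNR = 1001
log2(1001) = 9.9672262588
C = 100 * 1000 * 9.9672262588 = 996722.6259 bps
C = 996.722626 kbps -> 996.72 kbps (2 dp)

996.72


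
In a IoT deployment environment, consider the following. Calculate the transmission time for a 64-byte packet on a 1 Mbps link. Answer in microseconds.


Given: packet = 64 bytes, bandwidth = 1 Mbps
Packet in bits = 64 * 8 = 512 bits
Bandwidth = 1 * 10^6 = 1000000 bps
Time = 512 / 1000000 seconds
Time in us = 512 * 10^6 / 1000000 = 512

512


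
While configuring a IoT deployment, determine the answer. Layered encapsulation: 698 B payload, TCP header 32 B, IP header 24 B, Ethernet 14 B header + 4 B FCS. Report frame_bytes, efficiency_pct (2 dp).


TCP segment = 698 + 32 = 730 B
IP packet = 730 + 24 = 754 B
Ethernet frame = 754 + 14 + 4 = 772 B
Efficiency = app / frame = 698 / 772 = 0.904145 = 90.4145% -> 90.41% (2 dp)

772, 90.41


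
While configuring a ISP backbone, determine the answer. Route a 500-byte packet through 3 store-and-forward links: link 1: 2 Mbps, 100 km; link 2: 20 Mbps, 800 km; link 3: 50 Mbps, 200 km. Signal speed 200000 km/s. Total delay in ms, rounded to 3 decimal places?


Packet = 500 bytes = 4000 bits. Store-and-forward: sum (t_trans + t_prop) per link.
Link 1: t_trans = 4000/(2*10^6) s = 2.0000 ms; t_prop = 100/200000 s = 0.5000 ms; subtotal = 2.5000 ms
Link 2: t_trans = 4000/(20*10^6) s = 0.2000 ms; t_prop = 800/200000 s = 4.0000 ms; subtotal = 4.2000 ms
Link 3: t_trans = 4000/(50*10^6) s = 0.0800 ms; t_prop = 200/200000 s = 1.0000 ms; subtotal = 1.0800 ms
End-to-end = 2.5000 + 4.2000 + 1.0800 = 7.7800 ms -> 7.780 ms (3 dp)

7.780


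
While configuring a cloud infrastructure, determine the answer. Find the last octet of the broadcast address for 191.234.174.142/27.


Given: IP = 191.234.174.142, prefix = /27
Host bits = 32 - 27 = 5
Network last octet = 142 AND mask = 128
Host part size = 2^5 - 1 = 31
Broadcast last octet = 128 OR 31 = 159

159


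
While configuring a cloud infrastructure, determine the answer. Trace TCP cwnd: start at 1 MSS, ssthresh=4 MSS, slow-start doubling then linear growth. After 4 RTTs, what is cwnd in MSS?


RTT 0: cwnd = 1 MSS (initial)
RTT 1: cwnd = 2 MSS (slow start, doubled)
RTT 2: cwnd = 4 MSS (slow start, doubled)
RTT 3: cwnd = 5 MSS (congestion avoidance, +1)
RTT 4: cwnd = 6 MSS (congestion avoidance, +1)

6


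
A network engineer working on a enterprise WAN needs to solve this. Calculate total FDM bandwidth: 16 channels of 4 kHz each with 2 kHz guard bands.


Given: 16 channels, 4 kHz each, guard = 2 kHz
Channel bandwidth = 16 * 4 = 64 kHz
Guard bands = 15 gaps * 2 kHz = 30 kHz
Total = 64 + 30 = 94 kHz

94


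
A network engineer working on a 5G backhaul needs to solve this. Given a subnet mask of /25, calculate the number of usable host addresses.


Given: subnet mask /25
Host bits = 32 - 25 = 7
Total addresses = 2^7 = 128
Usable hosts = 128 - 2 (network + broadcast) = 126

126


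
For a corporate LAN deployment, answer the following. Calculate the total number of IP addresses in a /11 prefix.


Given: CIDR prefix /11
Host bits = 32 - 11 = 21
Total addresses = 2^21 = 2097152

2097152


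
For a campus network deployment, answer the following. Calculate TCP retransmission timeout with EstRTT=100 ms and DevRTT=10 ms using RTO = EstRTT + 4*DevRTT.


Given: EstRTT = 100 ms, DevRTT = 10 ms
Timeout = EstRTT + 4 * DevRTT
4 * DevRTT = 4 * 10 = 40
Timeout = 100 + 40 = 140 ms

140


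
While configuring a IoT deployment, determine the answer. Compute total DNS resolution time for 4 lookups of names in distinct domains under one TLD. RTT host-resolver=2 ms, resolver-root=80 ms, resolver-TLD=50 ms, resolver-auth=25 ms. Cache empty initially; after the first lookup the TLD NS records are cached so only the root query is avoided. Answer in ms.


Lookup 1 (cold cache): local + root + TLD + auth = 2 + 80 + 50 + 25 = 157 ms
Lookups 2..4 (TLD NS cached -> skip root; new domain -> still ask TLD and auth): local + TLD + auth = 2 + 50 + 25 = 77 ms each
Remaining 3 lookups: 3 * 77 = 231 ms
Total = 157 + 231 = 388 ms

388


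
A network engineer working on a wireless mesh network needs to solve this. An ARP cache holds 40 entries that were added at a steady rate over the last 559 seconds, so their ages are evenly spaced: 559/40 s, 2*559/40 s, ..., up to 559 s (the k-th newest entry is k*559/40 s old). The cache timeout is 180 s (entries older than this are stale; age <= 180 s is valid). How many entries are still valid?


Ages are k * 559/40 s for k = 1..40 (spacing = 13.9750 s).
Entry k is valid iff k * 559/40 <= 180 iff k <= 40 * 180 / 559 = 12.8801
n_valid = floor(12.8801) = 12
(n_stale = 40 - 12 = 28)

12


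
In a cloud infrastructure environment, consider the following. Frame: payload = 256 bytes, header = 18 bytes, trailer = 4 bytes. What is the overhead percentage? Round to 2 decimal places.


Given: payload = 256 B, header = 18 B, trailer = 4 B
Overhead bytes = header + trailer = 18 + 4 = 22
Total frame = payload + overhead = 256 + 22 = 278
Overhead % = 22 / 278 * 100 = 7.9137% -> 7.91% (2 dp)

7.91


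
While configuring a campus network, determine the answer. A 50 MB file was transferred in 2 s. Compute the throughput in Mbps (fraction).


Given: file = 50 MB, time = 2 s
File in Mb = 50 * 8 = 400 Mb
Throughput = 400 / 2 Mbps
Throughput = 200 Mbps

200


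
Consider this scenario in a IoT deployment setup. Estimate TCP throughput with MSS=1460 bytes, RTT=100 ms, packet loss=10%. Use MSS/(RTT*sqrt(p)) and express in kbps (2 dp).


Given: MSS = 1460 bytes, RTT = 100 ms, loss = 10%
RTT in seconds = 100 / 1000 = 0.1
Loss rate = 10% = 0.1
sqrt(loss) = sqrt(0.1) = 0.316227766017
Throughput (bytes/s) = 1460 / (0.1 * 0.316227766017) = 46169.2538
Throughput (kbps) = 46169.2538 * 8 / 1000 = 369.354031 -> 369.35 kbps (2 dp)

369.35


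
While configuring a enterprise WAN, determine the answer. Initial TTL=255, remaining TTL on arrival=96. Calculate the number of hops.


Given: initial TTL = 255, received TTL = 96
Hops = initial TTL - received TTL
Hops = 255 - 96 = 159

159


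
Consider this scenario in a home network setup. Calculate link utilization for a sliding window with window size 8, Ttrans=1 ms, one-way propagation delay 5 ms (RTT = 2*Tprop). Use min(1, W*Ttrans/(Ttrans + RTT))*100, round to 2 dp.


Given: W = 8, Ttrans = 1 ms, RTT = 10 ms (= 2 * Tprop, Tprop = 5 ms)
Cycle time = Ttrans + RTT = 1 + 10 = 11 ms (first packet sent until its ACK returns)
W * Ttrans = 8 * 1 = 8 ms of sending per cycle
W * Ttrans / (Ttrans + RTT) = 8 / 11 = 0.727273
U = min(1, 0.727273) = 0.727273
U% = 72.73%

72.73


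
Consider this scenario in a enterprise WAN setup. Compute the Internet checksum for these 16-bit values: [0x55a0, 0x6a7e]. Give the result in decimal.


Given words: [0x55a0, 0x6a7e]
Step 1: Sum all words
Raw sum = 21920 + 27262 = 49182
One's complement = ~49182 & 0xFFFF = 16353

16353


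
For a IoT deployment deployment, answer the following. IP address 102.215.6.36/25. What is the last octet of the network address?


Given: IP = 102.215.6.36, prefix = /25
Subnet mask = 255.255.255.128
Last octet of IP: 36
Last octet of mask: 128
Network last octet = 36 AND 128 = 0

0


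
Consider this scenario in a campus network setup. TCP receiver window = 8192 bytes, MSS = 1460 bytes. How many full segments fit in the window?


Given: RWND = 8192 bytes, MSS = 1460 bytes
Full segments = floor(RWND / MSS)
Full segments = floor(8192 / 1460)
Full segments = floor(5.611) = 5

5


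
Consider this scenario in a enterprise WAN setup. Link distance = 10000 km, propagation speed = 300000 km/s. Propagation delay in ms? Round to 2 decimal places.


Given: distance = 10000 km, speed = 300000 km/s
Delay = distance / speed = 10000 / 300000 seconds
Delay in ms = 10000 * 1000 / 300000
Delay = 33.3333 ms
Rounded to 2 dp = 33.33 ms

33.33


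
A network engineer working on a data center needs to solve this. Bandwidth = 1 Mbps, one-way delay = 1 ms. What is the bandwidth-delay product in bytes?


Given: bandwidth = 1 Mbps, delay = 1 ms
BDP in bits = 1 * 10^6 * 1 / 1000
BDP in bits = 1000
BDP in bytes = 1000 / 8 = 125

125


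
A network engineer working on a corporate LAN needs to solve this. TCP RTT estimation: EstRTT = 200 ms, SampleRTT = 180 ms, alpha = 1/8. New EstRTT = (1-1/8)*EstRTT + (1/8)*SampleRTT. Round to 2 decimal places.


Given: EstRTT = 200 ms, SampleRTT = 180 ms, alpha = 1/8
New EstRTT = (1 - alpha) * EstRTT + alpha * SampleRTT
(7/8) * 200 = 175
(1/8) * 180 = 22.5
New EstRTT = 175 + 22.5 = 197.5 ms -> 197.50 ms (2 dp)

197.50


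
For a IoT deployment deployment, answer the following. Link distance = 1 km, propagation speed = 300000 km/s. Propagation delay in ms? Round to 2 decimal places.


Given: distance = 1 km, speed = 300000 km/s
Delay = distance / speed = 1 / 300000 seconds
Delay in ms = 1 * 1000 / 300000
Delay = 0.0033 ms
Rounded to 2 dp = 0.00 ms

0.00


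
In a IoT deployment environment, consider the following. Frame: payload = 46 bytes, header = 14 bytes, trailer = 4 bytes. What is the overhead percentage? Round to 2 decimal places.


Given: payload = 46 B, header = 14 B, trailer = 4 B
Overhead bytes = header + trailer = 14 + 4 = 18
Total frame = payload + overhead = 46 + 18 = 64
Overhead % = 18 / 64 * 100 = 28.1250% -> 28.13% (2 dp)

28.13


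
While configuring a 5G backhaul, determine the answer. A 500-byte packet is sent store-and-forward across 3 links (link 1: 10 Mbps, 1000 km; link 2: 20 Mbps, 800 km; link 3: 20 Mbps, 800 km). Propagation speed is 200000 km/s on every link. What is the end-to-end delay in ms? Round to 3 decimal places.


Packet = 500 bytes = 4000 bits. Store-and-forward: sum (t_trans + t_prop) per link.
Link 1: t_trans = 4000/(10*10^6) s = 0.4000 ms; t_prop = 1000/200000 s = 5.0000 ms; subtotal = 5.4000 ms
Link 2: t_trans = 4000/(20*10^6) s = 0.2000 ms; t_prop = 800/200000 s = 4.0000 ms; subtotal = 4.2000 ms
Link 3: t_trans = 4000/(20*10^6) s = 0.2000 ms; t_prop = 800/200000 s = 4.0000 ms; subtotal = 4.2000 ms
End-to-end = 5.4000 + 4.2000 + 4.2000 = 13.8000 ms -> 13.800 ms (3 dp)

13.800


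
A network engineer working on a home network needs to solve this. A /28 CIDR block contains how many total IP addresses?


Given: CIDR prefix /28
Host bits = 32 - 28 = 4
Total addresses = 2^4 = 16

16


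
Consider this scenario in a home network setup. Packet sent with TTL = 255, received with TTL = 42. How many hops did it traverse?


Given: initial TTL = 255, received TTL = 42
Hops = initial TTL - received TTL
Hops = 255 - 42 = 213

213


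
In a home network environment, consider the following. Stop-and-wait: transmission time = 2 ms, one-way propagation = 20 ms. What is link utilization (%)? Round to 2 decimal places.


Given: Ttrans = 2 ms, Tprop = 20 ms
RTT = 2 * Tprop = 2 * 20 = 40 ms
U = Ttrans / (Ttrans + RTT)
U = 2 / (2 + 40)
U = 2 / 42 = 0.047619
U% = 4.76%

4.76


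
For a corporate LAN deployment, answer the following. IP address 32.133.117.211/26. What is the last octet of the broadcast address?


Given: IP = 32.133.117.211, prefix = /26
Host bits = 32 - 26 = 6
Network last octet = 211 AND mask = 192
Host part size = 2^6 - 1 = 63
Broadcast last octet = 192 OR 63 = 255

255


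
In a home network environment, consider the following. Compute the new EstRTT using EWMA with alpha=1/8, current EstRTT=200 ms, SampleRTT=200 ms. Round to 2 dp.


Given: EstRTT = 200 ms, SampleRTT = 200 ms, alpha = 1/8
New EstRTT = (1 - alpha) * EstRTT + alpha * SampleRTT
(7/8) * 200 = 175
(1/8) * 200 = 25
New EstRTT = 175 + 25 = 200 ms -> 200.00 ms (2 dp)

200.00


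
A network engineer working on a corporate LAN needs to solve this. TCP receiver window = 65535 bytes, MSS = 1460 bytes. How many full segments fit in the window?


Given: RWND = 65535 bytes, MSS = 1460 bytes
Full segments = floor(RWND / MSS)
Full segments = floor(65535 / 1460)
Full segments = floor(44.887) = 44

44


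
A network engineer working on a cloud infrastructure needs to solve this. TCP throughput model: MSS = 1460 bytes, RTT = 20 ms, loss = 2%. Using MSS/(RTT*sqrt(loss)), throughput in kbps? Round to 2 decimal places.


Given: MSS = 1460 bytes, RTT = 20 ms, loss = 2%
RTT in seconds = 20 / 1000 = 0.02
Loss rate = 2% = 0.02
sqrt(loss) = sqrt(0.02) = 0.141421356237
Throughput (bytes/s) = 1460 / (0.02 * 0.141421356237) = 516187.9503
Throughput (kbps) = 516187.9503 * 8 / 1000 = 4129.503602 -> 4129.50 kbps (2 dp)

4129.50


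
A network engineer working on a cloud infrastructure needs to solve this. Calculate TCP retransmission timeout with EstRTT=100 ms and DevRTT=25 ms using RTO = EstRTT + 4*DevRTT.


Given: EstRTT = 100 ms, DevRTT = 25 ms
Timeout = EstRTT + 4 * DevRTT
4 * DevRTT = 4 * 25 = 100
Timeout = 100 + 100 = 200 ms

200


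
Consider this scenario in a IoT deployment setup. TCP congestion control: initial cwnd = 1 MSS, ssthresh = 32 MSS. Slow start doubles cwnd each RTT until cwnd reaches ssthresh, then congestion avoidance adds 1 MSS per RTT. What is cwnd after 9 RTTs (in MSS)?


RTT 0: cwnd = 1 MSS (initial)
RTT 1: cwnd = 2 MSS (slow start, doubled)
RTT 2: cwnd = 4 MSS (slow start, doubled)
RTT 3: cwnd = 8 MSS (slow start, doubled)
RTT 4: cwnd = 16 MSS (slow start, doubled)
RTT 5: cwnd = 32 MSS (slow start, doubled)
RTT 6: cwnd = 33 MSS (congestion avoidance, +1)
RTT 7: cwnd = 34 MSS (congestion avoidance, +1)
RTT 8: cwnd = 35 MSS (congestion avoidance, +1)
RTT 9: cwnd = 36 MSS (congestion avoidance, +1)

36


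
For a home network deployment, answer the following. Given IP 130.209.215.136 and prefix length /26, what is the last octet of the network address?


Given: IP = 130.209.215.136, prefix = /26
Subnet mask = 255.255.255.192
Last octet of IP: 136
Last octet of mask: 192
Network last octet = 136 AND 192 = 128

128


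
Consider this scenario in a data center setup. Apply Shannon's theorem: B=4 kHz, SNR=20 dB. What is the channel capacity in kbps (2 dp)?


Given: B = 4 kHz, SNR = 20 dB
SNR linear = 10^(20/10) = 100
1 + SNR = 101
log2(101) = 6.6582114828
C = 4 * 1000 * 6.6582114828 = 26632.8459 bps
C = 26.632846 kbps -> 26.63 kbps (2 dp)

26.63


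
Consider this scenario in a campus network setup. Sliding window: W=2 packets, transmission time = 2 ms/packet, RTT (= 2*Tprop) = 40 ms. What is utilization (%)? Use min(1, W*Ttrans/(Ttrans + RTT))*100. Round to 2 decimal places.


Given: W = 2, Ttrans = 2 ms, RTT = 40 ms (= 2 * Tprop, Tprop = 20 ms)
Cycle time = Ttrans + RTT = 2 + 40 = 42 ms (first packet sent until its ACK returns)
W * Ttrans = 2 * 2 = 4 ms of sending per cycle
W * Ttrans / (Ttrans + RTT) = 4 / 42 = 0.095238
U = min(1, 0.095238) = 0.095238
U% = 9.52%

9.52


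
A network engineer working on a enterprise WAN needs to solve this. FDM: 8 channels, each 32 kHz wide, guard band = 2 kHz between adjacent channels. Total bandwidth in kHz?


Given: 8 channels, 32 kHz each, guard = 2 kHz
Channel bandwidth = 8 * 32 = 256 kHz
Guard bands = 7 gaps * 2 kHz = 14 kHz
Total = 256 + 14 = 270 kHz

270


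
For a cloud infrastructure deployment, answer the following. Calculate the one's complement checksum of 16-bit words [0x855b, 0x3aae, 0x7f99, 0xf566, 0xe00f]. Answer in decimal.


Given words: [0x855b, 0x3aae, 0x7f99, 0xf566, 0xe00f]
Step 1: Sum all words
Raw sum = 34139 + 15022 + 32665 + 62822 + 57359 = 202007
Step 2: Fold carry: (5399 + 3) = 5402
One's complement = ~5402 & 0xFFFF = 60133

60133


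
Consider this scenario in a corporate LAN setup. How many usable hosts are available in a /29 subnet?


Given: subnet mask /29
Host bits = 32 - 29 = 3
Total addresses = 2^3 = 8
Usable hosts = 8 - 2 (network + broadcast) = 6

6


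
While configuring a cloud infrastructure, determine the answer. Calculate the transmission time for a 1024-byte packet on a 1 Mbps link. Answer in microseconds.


Given: packet = 1024 bytes, bandwidth = 1 Mbps
Packet in bits = 1024 * 8 = 8192 bits
Bandwidth = 1 * 10^6 = 1000000 bps
Time = 8192 / 1000000 seconds
Time in us = 8192 * 10^6 / 1000000 = 8192

8192


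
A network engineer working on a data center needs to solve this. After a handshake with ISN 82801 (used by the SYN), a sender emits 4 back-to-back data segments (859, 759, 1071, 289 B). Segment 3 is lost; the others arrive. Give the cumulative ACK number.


SYN uses sequence number 82801; first data byte = ISN + 1 = 82802.
Segment 1: SEQ = 82802, len = 859 B, covers [82802, 83660]
Segment 2: SEQ = 83661, len = 759 B, covers [83661, 84419]
Segment 3: SEQ = 84420, len = 1071 B, covers [84420, 85490] [LOST]
Segment 4: SEQ = 85491, len = 289 B, covers [85491, 85779]
In-order data received: bytes [82802, 84419] (segments 1..2).
Segment 3 missing -> gap begins at byte 84420; later segments buffered out of order.
Cumulative ACK = next expected in-order byte = 82802 + 859 + 759 = 84420

84420


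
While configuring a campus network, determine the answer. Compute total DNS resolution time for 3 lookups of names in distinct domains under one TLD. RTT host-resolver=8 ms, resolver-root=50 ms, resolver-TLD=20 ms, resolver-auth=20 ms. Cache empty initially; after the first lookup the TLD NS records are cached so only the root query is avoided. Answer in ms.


Lookup 1 (cold cache): local + root + TLD + auth = 8 + 50 + 20 + 20 = 98 ms
Lookups 2..3 (TLD NS cached -> skip root; new domain -> still ask TLD and auth): local + TLD + auth = 8 + 20 + 20 = 48 ms each
Remaining 2 lookups: 2 * 48 = 96 ms
Total = 98 + 96 = 194 ms

194


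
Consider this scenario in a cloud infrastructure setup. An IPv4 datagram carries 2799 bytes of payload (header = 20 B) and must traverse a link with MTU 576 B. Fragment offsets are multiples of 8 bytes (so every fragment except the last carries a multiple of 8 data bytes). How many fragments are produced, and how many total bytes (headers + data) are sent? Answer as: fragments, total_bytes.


Max data per non-final fragment = floor((MTU - header)/8)*8 = floor((576 - 20)/8)*8 = floor(556/8)*8 = 552 B
Final fragment needs no 8-byte alignment: it can carry up to MTU - header = 556 B
Non-final fragments needed = ceil((payload - 556) / 552) = ceil(2243/552) = ceil(4.0634) = 5
Number of fragments = 5 + 1 = 6
Fragment sizes (data): 5 * 552 B + 39 B (last, 39 <= 556 OK)
Total bytes sent = payload + n_frags * header = 2799 + 6*20 = 2799 + 120 = 2919 B

6, 2919


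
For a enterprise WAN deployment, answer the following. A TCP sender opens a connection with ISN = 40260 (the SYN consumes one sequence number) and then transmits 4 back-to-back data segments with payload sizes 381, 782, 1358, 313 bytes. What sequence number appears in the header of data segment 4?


The SYN occupies sequence number ISN = 40260, so the first data byte is ISN + 1 = 40261.
SEQ of data segment i = (ISN + 1) + sum of payload sizes of segments 1..i-1.
Segment 1: SEQ = 40261, payload = 381 bytes
Segment 2: SEQ = 40642, payload = 782 bytes
Segment 3: SEQ = 41424, payload = 1358 bytes
Segment 4: SEQ = 42782, payload = 313 bytes
SEQ of segment 4 = 40261 + 381 + 782 + 1358 = 42782

42782
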